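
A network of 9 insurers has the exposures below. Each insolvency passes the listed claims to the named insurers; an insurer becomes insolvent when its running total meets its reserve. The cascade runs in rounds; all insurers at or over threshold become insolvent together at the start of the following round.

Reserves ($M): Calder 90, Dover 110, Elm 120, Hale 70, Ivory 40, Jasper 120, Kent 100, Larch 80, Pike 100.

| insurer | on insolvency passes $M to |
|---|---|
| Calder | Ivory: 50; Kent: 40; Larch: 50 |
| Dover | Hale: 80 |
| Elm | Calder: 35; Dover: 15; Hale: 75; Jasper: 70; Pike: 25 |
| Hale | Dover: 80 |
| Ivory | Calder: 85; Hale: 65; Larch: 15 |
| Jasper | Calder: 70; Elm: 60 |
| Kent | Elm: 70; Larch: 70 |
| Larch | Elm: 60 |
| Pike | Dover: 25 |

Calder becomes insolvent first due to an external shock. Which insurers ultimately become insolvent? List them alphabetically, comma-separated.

Round 1 — Calder becomes insolvent (initial).
  Ivory: +50 → 50 ≥ 40
  Kent: +40 → 40 < 100
  Larch: +50 → 50 < 80
Round 2 — Ivory becomes insolvent.
  Hale: +65 → 65 < 70
  Larch: +15 → 65 < 80
No further insolvencies.

Calder, Ivory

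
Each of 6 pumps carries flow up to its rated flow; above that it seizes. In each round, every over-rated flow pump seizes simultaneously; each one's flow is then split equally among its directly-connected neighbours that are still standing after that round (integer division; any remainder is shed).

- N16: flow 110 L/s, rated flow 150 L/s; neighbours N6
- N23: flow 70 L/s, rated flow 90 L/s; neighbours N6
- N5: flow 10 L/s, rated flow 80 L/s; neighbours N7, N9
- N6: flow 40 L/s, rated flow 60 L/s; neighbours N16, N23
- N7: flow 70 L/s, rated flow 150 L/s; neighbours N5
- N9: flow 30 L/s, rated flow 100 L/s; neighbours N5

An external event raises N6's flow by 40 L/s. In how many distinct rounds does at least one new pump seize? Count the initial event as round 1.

Round 1 — N6 at 80 > 60. N6 seizes.
  N6 sheds 80 L/s to N16, N23: 40 each.
    N16: 110+40 = 150 ≤ 150
    N23: 70+40 = 110 > 90
Round 2 — N23 seizes.
  N23 sheds 110 L/s: no online neighbours, lost.
No further seizures.

2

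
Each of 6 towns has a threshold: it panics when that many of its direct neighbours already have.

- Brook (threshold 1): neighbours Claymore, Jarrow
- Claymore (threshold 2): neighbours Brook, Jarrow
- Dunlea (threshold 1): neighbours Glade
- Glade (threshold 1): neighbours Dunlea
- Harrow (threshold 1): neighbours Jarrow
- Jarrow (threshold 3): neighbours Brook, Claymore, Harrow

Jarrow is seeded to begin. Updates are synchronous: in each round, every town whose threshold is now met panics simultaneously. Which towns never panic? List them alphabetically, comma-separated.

Round 1 — Jarrow panics (initial).
Round 2 — checking thresholds:
  Brook: 1 of 2 neighbours ≥ 1, panics.
  Claymore: 1 of 2 neighbours < 2, holds.
  Harrow: 1 of 1 neighbours ≥ 1, panics.
Round 3 — checking thresholds:
  Claymore: 2 of 2 neighbours ≥ 2, panics.
Round 4 — no new panics; cascade stops.

Dunlea, Glade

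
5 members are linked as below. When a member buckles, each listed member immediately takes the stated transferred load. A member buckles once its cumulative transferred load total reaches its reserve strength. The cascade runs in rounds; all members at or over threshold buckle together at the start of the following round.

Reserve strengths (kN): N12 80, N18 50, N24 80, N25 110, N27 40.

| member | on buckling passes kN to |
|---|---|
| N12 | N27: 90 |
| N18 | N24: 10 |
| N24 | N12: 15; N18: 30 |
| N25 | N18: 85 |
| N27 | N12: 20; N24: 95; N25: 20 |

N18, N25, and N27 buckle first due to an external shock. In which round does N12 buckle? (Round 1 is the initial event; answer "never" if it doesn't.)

Round 1 — N18, N25, N27 buckle (initial).
  N12: +20 → 20 < 80
  N24: +10+95 → 105 ≥ 80
Round 2 — N24 buckles.
  N12: +15 → 35 < 80
No further bucklings.

never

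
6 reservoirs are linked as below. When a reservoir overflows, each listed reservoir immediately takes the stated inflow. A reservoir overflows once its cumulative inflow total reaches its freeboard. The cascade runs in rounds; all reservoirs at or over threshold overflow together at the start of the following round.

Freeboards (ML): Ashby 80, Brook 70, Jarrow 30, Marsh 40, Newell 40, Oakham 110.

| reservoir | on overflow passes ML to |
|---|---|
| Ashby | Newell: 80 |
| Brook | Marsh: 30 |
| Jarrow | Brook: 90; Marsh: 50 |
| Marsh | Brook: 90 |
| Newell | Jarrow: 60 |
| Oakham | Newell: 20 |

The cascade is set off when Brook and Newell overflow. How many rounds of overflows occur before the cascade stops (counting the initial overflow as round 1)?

Round 1 — Brook, Newell overflow (initial).
  Jarrow: +60 → 60 ≥ 30
  Marsh: +30 → 30 < 40
Round 2 — Jarrow overflows.
  Marsh: +50 → 80 ≥ 40
Round 3 — Marsh overflows.
No further overflows.

3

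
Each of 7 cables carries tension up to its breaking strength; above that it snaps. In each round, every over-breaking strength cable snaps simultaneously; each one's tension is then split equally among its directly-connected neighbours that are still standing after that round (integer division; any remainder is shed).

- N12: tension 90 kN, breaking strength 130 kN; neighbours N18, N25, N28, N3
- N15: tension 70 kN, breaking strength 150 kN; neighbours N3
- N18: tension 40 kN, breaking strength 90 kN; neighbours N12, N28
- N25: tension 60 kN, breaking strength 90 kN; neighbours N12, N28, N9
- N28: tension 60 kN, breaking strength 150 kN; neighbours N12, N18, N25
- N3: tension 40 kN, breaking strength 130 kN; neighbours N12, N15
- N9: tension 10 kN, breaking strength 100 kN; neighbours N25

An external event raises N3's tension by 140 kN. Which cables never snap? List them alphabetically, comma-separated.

N9

Round 1 — N3 at 180 > 130. N3 snaps.
  N3 sheds 180 kN to N12, N15: 90 each.
    N12: 90+90 = 180 > 130
    N15: 70+90 = 160 > 150
Round 2 — N12, N15 snap.
  N12 sheds 180 kN to N18, N25, N28: 60 each.
    N18: 40+60 = 100 > 90
    N25: 60+60 = 120 > 90
    N28: 60+60 = 120 ≤ 150
  N15 sheds 160 kN: no online neighbours, lost.
Round 3 — N18, N25 snap.
  N18 sheds 100 kN to N28: 100 each.
    N28: 120+100 = 220 > 150
  N25 sheds 120 kN to N28, N9: 60 each.
    N28: 220+60 = 280 > 150
    N9: 10+60 = 70 ≤ 100
Round 4 — N28 snaps.
  N28 sheds 280 kN: no online neighbours, lost.
No further breaks.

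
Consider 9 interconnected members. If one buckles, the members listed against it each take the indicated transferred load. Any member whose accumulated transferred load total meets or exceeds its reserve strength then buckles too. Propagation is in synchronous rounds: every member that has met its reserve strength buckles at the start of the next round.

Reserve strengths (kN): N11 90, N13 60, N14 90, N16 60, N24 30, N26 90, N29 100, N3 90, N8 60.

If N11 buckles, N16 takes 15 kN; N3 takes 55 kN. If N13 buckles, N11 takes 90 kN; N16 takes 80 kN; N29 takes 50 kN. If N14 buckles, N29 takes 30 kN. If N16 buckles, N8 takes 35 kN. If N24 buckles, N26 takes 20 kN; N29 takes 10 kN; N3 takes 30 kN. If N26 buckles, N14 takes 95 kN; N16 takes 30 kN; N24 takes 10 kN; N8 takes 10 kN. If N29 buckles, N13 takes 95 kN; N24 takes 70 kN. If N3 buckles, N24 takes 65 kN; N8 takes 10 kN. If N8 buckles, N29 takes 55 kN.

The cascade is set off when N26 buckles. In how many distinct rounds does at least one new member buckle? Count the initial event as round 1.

2

Round 1 — N26 buckles (initial).
  N14: +95 → 95 ≥ 90
  N16: +30 → 30 < 60
  N24: +10 → 10 < 30
  N8: +10 → 10 < 60
Round 2 — N14 buckles.
  N29: +30 → 30 < 100
No further bucklings.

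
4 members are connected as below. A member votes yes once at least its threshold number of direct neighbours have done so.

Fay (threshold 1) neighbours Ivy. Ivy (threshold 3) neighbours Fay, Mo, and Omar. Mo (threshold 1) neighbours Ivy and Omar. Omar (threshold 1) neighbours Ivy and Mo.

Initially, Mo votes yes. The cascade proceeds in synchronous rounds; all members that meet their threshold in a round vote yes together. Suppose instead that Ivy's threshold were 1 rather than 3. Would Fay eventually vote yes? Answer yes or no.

yes

With Ivy's threshold at 1:
Round 1 — Mo votes yes (initial).
Round 2 — checking thresholds:
  Ivy: 1 of 3 neighbours ≥ 1, votes yes.
  Omar: 1 of 2 neighbours ≥ 1, votes yes.
Round 3 — checking thresholds:
  Fay: 1 of 1 neighbours ≥ 1, votes yes.
Round 4 — no new yes votes; cascade stops.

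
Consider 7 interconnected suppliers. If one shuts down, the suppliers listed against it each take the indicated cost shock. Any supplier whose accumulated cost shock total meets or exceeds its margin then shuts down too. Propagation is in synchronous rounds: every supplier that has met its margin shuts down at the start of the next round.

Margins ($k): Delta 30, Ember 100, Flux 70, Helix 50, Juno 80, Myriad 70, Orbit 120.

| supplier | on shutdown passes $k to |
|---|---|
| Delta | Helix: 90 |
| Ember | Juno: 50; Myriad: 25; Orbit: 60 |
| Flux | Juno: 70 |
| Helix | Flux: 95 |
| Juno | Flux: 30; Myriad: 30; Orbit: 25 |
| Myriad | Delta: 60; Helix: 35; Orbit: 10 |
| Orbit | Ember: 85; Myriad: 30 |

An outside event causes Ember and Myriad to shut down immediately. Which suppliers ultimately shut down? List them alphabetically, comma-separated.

Delta, Ember, Flux, Helix, Juno, Myriad

Round 1 — Ember, Myriad shut down (initial).
  Delta: +60 → 60 ≥ 30
  Helix: +35 → 35 < 50
  Juno: +50 → 50 < 80
  Orbit: +60+10 → 70 < 120
Round 2 — Delta shuts down.
  Helix: +90 → 125 ≥ 50
Round 3 — Helix shuts down.
  Flux: +95 → 95 ≥ 70
Round 4 — Flux shuts down.
  Juno: +70 → 120 ≥ 80
Round 5 — Juno shuts down.
  Orbit: +25 → 95 < 120
No further shutdowns.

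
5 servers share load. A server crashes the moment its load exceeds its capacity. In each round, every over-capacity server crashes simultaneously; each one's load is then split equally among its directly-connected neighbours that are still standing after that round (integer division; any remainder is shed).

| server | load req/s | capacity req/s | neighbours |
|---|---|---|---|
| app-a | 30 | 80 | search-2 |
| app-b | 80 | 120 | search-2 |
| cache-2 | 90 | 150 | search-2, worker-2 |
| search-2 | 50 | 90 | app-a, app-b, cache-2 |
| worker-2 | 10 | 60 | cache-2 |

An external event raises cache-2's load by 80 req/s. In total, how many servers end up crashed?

5

Round 1 — cache-2 at 170 > 150. cache-2 crashes.
  cache-2 sheds 170 req/s to search-2, worker-2: 85 each.
    search-2: 50+85 = 135 > 90
    worker-2: 10+85 = 95 > 60
Round 2 — search-2, worker-2 crash.
  search-2 sheds 135 req/s to app-a, app-b: 67 each (1 lost).
    app-a: 30+67 = 97 > 80
    app-b: 80+67 = 147 > 120
  worker-2 sheds 95 req/s: no online neighbours, lost.
Round 3 — app-a, app-b crash.
  app-a sheds 97 req/s: no online neighbours, lost.
  app-b sheds 147 req/s: no online neighbours, lost.
No further crashes.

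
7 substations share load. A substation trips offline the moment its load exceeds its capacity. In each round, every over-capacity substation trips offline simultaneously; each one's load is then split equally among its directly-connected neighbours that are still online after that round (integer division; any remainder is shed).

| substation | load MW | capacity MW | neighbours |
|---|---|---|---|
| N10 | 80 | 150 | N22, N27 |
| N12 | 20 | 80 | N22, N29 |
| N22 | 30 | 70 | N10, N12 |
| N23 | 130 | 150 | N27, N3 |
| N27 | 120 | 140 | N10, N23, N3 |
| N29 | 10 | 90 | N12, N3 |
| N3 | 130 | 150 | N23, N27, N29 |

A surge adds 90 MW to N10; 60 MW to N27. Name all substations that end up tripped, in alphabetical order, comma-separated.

N10, N12, N22, N23, N27, N29, N3

Round 1 — N10 at 170 > 150; N27 at 180 > 140. N10, N27 trip offline.
  N10 sheds 170 MW to N22: 170 each.
    N22: 30+170 = 200 > 70
  N27 sheds 180 MW to N23, N3: 90 each.
    N23: 130+90 = 220 > 150
    N3: 130+90 = 220 > 150
Round 2 — N22, N23, N3 trip offline.
  N22 sheds 200 MW to N12: 200 each.
    N12: 20+200 = 220 > 80
  N23 sheds 220 MW: no online neighbours, lost.
  N3 sheds 220 MW to N29: 220 each.
    N29: 10+220 = 230 > 90
Round 3 — N12, N29 trip offline.
  N12 sheds 220 MW: no online neighbours, lost.
  N29 sheds 230 MW: no online neighbours, lost.
No further trips.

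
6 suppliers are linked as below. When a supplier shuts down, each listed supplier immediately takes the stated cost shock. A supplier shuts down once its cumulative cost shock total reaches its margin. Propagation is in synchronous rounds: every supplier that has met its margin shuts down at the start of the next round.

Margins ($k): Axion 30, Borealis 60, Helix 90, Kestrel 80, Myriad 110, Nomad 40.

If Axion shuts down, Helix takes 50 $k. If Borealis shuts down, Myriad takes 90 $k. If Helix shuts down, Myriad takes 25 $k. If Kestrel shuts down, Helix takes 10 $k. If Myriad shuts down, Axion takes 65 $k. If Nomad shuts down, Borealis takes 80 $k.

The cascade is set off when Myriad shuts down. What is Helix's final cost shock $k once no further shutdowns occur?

50

Round 1 — Myriad shuts down (initial).
  Axion: +65 → 65 ≥ 30
Round 2 — Axion shuts down.
  Helix: +50 → 50 < 90
No further shutdowns.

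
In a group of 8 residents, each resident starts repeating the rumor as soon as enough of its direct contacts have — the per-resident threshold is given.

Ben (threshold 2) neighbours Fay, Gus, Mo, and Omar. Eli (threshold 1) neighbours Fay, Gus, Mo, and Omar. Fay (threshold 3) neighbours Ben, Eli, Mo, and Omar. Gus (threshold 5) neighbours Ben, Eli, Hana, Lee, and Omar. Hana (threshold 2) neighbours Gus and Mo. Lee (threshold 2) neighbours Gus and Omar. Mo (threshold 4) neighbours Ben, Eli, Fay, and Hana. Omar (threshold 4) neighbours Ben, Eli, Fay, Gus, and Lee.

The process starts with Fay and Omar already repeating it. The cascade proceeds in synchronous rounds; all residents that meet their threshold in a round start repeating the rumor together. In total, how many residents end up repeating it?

4

Round 1 — Fay, Omar start repeating the rumor (initial).
Round 2 — checking thresholds:
  Ben: 2 of 4 neighbours ≥ 2, starts repeating the rumor.
  Eli: 2 of 4 neighbours ≥ 1, starts repeating the rumor.
  Gus: 1 of 5 neighbours < 5, not yet.
  Lee: 1 of 2 neighbours < 2, not yet.
  Mo: 1 of 4 neighbours < 4, not yet.
Round 3 — no new spreads; cascade stops.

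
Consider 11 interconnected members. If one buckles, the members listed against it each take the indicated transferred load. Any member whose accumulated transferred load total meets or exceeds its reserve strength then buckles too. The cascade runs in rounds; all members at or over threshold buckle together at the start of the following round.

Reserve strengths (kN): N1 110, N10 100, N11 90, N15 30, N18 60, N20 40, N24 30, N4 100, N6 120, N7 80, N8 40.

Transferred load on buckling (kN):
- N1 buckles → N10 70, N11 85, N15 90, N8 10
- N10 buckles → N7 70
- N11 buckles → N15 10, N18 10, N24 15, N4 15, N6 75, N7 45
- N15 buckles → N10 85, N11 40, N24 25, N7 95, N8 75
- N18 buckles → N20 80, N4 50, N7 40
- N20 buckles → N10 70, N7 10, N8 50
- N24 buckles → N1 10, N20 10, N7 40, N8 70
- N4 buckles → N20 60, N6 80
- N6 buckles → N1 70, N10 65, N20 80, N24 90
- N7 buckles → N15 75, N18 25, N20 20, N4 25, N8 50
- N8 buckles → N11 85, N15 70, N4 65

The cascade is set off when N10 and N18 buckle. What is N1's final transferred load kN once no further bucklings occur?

Round 1 — N10, N18 buckle (initial).
  N20: +80 → 80 ≥ 40
  N4: +50 → 50 < 100
  N7: +70+40 → 110 ≥ 80
Round 2 — N20, N7 buckle.
  N15: +75 → 75 ≥ 30
  N4: +25 → 75 < 100
  N8: +50+50 → 100 ≥ 40
Round 3 — N15, N8 buckle.
  N11: +40+85 → 125 ≥ 90
  N24: +25 → 25 < 30
  N4: +65 → 140 ≥ 100
Round 4 — N11, N4 buckle.
  N24: +15 → 40 ≥ 30
  N6: +75+80 → 155 ≥ 120
Round 5 — N24, N6 buckle.
  N1: +10+70 → 80 < 110
No further bucklings.

80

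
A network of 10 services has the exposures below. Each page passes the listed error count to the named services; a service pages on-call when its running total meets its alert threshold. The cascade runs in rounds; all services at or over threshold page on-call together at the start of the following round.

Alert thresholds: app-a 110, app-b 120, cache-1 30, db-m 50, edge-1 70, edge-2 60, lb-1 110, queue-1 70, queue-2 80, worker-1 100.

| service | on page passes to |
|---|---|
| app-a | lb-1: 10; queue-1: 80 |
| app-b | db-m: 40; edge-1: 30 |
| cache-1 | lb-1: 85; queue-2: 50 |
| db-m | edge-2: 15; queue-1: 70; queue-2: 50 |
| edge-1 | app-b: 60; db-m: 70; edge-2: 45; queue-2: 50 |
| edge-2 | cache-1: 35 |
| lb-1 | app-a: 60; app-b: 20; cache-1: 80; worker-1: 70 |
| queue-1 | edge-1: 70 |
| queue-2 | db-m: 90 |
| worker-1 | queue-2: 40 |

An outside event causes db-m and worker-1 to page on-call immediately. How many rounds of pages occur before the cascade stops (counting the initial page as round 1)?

5

Round 1 — db-m, worker-1 page on-call (initial).
  edge-2: +15 → 15 < 60
  queue-1: +70 → 70 ≥ 70
  queue-2: +50+40 → 90 ≥ 80
Round 2 — queue-1, queue-2 page on-call.
  edge-1: +70 → 70 ≥ 70
Round 3 — edge-1 pages on-call.
  app-b: +60 → 60 < 120
  edge-2: +45 → 60 ≥ 60
Round 4 — edge-2 pages on-call.
  cache-1: +35 → 35 ≥ 30
Round 5 — cache-1 pages on-call.
  lb-1: +85 → 85 < 110
No further pages.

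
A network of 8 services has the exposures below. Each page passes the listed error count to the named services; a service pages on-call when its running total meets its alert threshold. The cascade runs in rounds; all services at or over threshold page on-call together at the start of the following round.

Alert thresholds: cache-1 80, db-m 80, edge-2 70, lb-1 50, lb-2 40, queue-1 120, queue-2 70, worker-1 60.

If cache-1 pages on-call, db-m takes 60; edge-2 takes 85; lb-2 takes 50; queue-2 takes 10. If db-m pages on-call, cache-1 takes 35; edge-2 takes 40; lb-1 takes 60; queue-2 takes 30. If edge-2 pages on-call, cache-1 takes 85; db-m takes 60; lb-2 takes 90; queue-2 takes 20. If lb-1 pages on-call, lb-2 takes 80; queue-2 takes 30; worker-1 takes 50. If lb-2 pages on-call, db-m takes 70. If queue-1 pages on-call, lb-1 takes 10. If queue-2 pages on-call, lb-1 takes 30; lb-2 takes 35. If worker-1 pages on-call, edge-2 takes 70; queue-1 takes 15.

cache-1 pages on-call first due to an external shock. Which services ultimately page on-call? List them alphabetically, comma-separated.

cache-1, db-m, edge-2, lb-1, lb-2, queue-2

Round 1 — cache-1 pages on-call (initial).
  db-m: +60 → 60 < 80
  edge-2: +85 → 85 ≥ 70
  lb-2: +50 → 50 ≥ 40
  queue-2: +10 → 10 < 70
Round 2 — edge-2, lb-2 page on-call.
  db-m: +60+70 → 190 ≥ 80
  queue-2: +20 → 30 < 70
Round 3 — db-m pages on-call.
  lb-1: +60 → 60 ≥ 50
  queue-2: +30 → 60 < 70
Round 4 — lb-1 pages on-call.
  queue-2: +30 → 90 ≥ 70
  worker-1: +50 → 50 < 60
Round 5 — queue-2 pages on-call.
No further pages.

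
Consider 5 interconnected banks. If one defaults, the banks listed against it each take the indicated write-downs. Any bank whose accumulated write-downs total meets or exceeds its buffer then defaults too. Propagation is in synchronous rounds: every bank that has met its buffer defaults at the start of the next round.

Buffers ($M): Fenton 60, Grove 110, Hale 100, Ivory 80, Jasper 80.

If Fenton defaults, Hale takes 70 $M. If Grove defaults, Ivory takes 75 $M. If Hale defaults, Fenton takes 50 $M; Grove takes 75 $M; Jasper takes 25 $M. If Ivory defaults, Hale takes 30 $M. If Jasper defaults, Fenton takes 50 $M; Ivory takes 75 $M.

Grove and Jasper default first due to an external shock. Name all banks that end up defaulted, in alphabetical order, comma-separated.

Grove, Ivory, Jasper

Round 1 — Grove, Jasper default (initial).
  Fenton: +50 → 50 < 60
  Ivory: +75+75 → 150 ≥ 80
Round 2 — Ivory defaults.
  Hale: +30 → 30 < 100
No further defaults.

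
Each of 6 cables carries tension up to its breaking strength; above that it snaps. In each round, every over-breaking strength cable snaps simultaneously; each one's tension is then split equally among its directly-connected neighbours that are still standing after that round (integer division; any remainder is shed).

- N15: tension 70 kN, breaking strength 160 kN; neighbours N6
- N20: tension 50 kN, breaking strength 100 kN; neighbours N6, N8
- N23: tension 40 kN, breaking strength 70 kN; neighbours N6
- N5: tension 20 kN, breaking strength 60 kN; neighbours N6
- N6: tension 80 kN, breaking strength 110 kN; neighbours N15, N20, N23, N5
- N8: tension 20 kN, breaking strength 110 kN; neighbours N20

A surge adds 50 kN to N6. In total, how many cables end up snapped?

Round 1 — N6 at 130 > 110. N6 snaps.
  N6 sheds 130 kN to N15, N20, N23, N5: 32 each (2 lost).
    N15: 70+32 = 102 ≤ 160
    N20: 50+32 = 82 ≤ 100
    N23: 40+32 = 72 > 70
    N5: 20+32 = 52 ≤ 60
Round 2 — N23 snaps.
  N23 sheds 72 kN: no online neighbours, lost.
No further breaks.

2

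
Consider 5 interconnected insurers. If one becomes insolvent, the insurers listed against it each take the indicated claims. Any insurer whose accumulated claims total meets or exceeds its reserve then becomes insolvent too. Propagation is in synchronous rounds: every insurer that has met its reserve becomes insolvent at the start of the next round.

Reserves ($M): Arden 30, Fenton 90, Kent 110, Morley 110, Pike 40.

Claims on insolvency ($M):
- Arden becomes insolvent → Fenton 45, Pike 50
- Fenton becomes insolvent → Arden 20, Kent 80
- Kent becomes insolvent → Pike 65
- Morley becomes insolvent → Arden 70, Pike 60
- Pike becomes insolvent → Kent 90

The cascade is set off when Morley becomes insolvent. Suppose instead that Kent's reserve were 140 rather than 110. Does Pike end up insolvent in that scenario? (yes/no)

yes

With Kent's reserve at 140:
Round 1 — Morley becomes insolvent (initial).
  Arden: +70 → 70 ≥ 30
  Pike: +60 → 60 ≥ 40
Round 2 — Arden, Pike become insolvent.
  Fenton: +45 → 45 < 90
  Kent: +90 → 90 < 140
No further insolvencies.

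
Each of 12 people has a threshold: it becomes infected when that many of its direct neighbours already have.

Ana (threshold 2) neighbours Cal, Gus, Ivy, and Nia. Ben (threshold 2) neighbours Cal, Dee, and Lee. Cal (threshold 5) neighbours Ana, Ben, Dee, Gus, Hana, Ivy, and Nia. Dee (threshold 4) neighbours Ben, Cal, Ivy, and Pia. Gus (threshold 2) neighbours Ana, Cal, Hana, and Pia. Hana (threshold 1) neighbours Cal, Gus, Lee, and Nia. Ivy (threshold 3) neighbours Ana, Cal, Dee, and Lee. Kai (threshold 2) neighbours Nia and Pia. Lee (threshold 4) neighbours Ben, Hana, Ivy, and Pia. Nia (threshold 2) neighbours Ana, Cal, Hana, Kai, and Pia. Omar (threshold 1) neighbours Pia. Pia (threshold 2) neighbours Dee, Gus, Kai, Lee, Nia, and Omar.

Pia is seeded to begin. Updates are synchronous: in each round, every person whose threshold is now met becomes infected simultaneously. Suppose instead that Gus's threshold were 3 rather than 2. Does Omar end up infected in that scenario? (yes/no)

yes

With Gus's threshold at 3:
Round 1 — Pia becomes infected (initial).
Round 2 — checking thresholds:
  Dee: 1 of 4 neighbours < 4, not yet.
  Gus: 1 of 4 neighbours < 3, not yet.
  Kai: 1 of 2 neighbours < 2, not yet.
  Lee: 1 of 4 neighbours < 4, not yet.
  Nia: 1 of 5 neighbours < 2, not yet.
  Omar: 1 of 1 neighbours ≥ 1, becomes infected.
Round 3 — no new infections; cascade stops.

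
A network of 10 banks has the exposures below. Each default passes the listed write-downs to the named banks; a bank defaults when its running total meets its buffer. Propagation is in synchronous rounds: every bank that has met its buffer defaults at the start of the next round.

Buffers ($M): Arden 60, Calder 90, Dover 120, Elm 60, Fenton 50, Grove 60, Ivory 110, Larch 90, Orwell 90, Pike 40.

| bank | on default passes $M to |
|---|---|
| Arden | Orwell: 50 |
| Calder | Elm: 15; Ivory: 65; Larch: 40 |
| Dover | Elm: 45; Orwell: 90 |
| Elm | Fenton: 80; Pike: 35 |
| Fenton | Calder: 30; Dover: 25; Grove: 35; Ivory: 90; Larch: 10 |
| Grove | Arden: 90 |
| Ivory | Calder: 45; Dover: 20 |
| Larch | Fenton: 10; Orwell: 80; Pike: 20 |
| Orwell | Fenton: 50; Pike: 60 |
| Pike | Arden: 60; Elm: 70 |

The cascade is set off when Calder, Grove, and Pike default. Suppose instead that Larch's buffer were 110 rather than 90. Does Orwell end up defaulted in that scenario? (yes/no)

no

With Larch's buffer at 110:
Round 1 — Calder, Grove, Pike default (initial).
  Arden: +90+60 → 150 ≥ 60
  Elm: +15+70 → 85 ≥ 60
  Ivory: +65 → 65 < 110
  Larch: +40 → 40 < 110
Round 2 — Arden, Elm default.
  Fenton: +80 → 80 ≥ 50
  Orwell: +50 → 50 < 90
Round 3 — Fenton defaults.
  Dover: +25 → 25 < 120
  Ivory: +90 → 155 ≥ 110
  Larch: +10 → 50 < 110
Round 4 — Ivory defaults.
  Dover: +20 → 45 < 120
No further defaults.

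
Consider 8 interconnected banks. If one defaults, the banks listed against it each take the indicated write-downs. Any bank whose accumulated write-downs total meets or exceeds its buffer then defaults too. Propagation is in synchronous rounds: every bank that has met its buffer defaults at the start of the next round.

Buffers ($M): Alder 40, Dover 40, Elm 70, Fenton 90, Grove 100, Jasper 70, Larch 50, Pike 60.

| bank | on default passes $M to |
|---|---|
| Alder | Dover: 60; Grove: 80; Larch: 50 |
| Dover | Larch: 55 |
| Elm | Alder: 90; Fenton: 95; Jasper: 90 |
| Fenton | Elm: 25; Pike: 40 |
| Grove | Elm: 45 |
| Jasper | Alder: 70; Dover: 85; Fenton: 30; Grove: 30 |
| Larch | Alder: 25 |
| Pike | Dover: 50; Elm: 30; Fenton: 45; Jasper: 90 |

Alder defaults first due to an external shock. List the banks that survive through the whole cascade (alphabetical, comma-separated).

Round 1 — Alder defaults (initial).
  Dover: +60 → 60 ≥ 40
  Grove: +80 → 80 < 100
  Larch: +50 → 50 ≥ 50
Round 2 — Dover, Larch default.
No further defaults.

Elm, Fenton, Grove, Jasper, Pike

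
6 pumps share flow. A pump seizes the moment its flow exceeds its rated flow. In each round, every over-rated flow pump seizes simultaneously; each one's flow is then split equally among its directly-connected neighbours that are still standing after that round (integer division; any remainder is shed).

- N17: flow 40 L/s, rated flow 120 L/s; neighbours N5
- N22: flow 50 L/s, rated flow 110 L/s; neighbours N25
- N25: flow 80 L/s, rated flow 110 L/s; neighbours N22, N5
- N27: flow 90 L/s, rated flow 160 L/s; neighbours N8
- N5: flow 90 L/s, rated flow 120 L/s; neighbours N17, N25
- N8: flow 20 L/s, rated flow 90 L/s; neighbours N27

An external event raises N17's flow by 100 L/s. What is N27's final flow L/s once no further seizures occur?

90

Round 1 — N17 at 140 > 120. N17 seizes.
  N17 sheds 140 L/s to N5: 140 each.
    N5: 90+140 = 230 > 120
Round 2 — N5 seizes.
  N5 sheds 230 L/s to N25: 230 each.
    N25: 80+230 = 310 > 110
Round 3 — N25 seizes.
  N25 sheds 310 L/s to N22: 310 each.
    N22: 50+310 = 360 > 110
Round 4 — N22 seizes.
  N22 sheds 360 L/s: no online neighbours, lost.
No further seizures.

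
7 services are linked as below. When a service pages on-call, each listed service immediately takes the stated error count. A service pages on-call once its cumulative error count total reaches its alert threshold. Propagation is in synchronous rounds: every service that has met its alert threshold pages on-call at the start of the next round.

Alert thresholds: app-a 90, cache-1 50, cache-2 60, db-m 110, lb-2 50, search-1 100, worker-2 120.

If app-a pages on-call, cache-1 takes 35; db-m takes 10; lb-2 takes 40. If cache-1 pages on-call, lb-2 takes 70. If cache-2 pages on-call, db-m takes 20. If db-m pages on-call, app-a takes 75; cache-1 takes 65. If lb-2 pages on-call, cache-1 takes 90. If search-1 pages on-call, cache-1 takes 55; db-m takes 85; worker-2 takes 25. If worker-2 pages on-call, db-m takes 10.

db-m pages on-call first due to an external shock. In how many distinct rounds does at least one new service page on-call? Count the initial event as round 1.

Round 1 — db-m pages on-call (initial).
  app-a: +75 → 75 < 90
  cache-1: +65 → 65 ≥ 50
Round 2 — cache-1 pages on-call.
  lb-2: +70 → 70 ≥ 50
Round 3 — lb-2 pages on-call.
No further pages.

3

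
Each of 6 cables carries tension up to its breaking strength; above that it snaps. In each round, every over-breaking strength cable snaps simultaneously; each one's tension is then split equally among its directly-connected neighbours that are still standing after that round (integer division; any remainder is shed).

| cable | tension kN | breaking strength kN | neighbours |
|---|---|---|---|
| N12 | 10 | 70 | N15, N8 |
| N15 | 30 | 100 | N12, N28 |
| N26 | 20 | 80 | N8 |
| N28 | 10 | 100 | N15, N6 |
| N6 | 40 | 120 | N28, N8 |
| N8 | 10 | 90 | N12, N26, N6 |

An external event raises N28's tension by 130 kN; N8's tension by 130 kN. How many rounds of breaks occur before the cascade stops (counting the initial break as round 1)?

Round 1 — N28 at 140 > 100; N8 at 140 > 90. N28, N8 snap.
  N28 sheds 140 kN to N15, N6: 70 each.
    N15: 30+70 = 100 ≤ 100
    N6: 40+70 = 110 ≤ 120
  N8 sheds 140 kN to N12, N26, N6: 46 each (2 lost).
    N12: 10+46 = 56 ≤ 70
    N26: 20+46 = 66 ≤ 80
    N6: 110+46 = 156 > 120
Round 2 — N6 snaps.
  N6 sheds 156 kN: no online neighbours, lost.
No further breaks.

2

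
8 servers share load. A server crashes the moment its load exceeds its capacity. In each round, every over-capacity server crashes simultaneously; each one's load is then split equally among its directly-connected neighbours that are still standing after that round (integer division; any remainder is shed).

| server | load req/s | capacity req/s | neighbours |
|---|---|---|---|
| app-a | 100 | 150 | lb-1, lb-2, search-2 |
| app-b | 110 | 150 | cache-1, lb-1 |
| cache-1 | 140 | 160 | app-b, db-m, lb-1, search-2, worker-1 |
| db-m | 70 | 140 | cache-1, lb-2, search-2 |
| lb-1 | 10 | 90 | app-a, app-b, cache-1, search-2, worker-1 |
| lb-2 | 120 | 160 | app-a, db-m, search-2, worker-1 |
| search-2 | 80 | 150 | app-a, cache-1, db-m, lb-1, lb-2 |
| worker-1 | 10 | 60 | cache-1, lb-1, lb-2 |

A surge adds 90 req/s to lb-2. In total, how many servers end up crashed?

Round 1 — lb-2 at 210 > 160. lb-2 crashes.
  lb-2 sheds 210 req/s to app-a, db-m, search-2, worker-1: 52 each (2 lost).
    app-a: 100+52 = 152 > 150
    db-m: 70+52 = 122 ≤ 140
    search-2: 80+52 = 132 ≤ 150
    worker-1: 10+52 = 62 > 60
Round 2 — app-a, worker-1 crash.
  app-a sheds 152 req/s to lb-1, search-2: 76 each.
    lb-1: 10+76 = 86 ≤ 90
    search-2: 132+76 = 208 > 150
  worker-1 sheds 62 req/s to cache-1, lb-1: 31 each.
    cache-1: 140+31 = 171 > 160
    lb-1: 86+31 = 117 > 90
Round 3 — cache-1, lb-1, search-2 crash.
  cache-1 sheds 171 req/s to app-b, db-m: 85 each (1 lost).
    app-b: 110+85 = 195 > 150
    db-m: 122+85 = 207 > 140
  lb-1 sheds 117 req/s to app-b: 117 each.
    app-b: 195+117 = 312 > 150
  search-2 sheds 208 req/s to db-m: 208 each.
    db-m: 207+208 = 415 > 140
Round 4 — app-b, db-m crash.
  app-b sheds 312 req/s: no online neighbours, lost.
  db-m sheds 415 req/s: no online neighbours, lost.
No further crashes.

8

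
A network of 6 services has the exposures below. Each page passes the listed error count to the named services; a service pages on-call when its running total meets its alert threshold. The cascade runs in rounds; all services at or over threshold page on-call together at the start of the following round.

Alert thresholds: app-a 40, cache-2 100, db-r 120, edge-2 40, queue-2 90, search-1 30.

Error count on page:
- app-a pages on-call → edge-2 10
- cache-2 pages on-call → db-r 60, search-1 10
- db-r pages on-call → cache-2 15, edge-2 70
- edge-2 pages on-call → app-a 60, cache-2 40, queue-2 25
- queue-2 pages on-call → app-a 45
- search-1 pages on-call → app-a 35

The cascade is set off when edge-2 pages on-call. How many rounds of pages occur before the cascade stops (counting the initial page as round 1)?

2

Round 1 — edge-2 pages on-call (initial).
  app-a: +60 → 60 ≥ 40
  cache-2: +40 → 40 < 100
  queue-2: +25 → 25 < 90
Round 2 — app-a pages on-call.
No further pages.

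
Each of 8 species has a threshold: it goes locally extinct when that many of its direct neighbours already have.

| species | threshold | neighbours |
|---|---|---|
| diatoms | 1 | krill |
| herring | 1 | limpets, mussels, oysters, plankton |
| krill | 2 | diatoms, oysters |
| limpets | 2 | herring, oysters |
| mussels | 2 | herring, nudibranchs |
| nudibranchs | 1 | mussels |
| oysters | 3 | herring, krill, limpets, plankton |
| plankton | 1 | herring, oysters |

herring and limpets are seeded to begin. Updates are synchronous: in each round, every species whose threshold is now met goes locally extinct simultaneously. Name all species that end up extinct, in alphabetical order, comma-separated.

herring, limpets, oysters, plankton

Round 1 — herring, limpets go locally extinct (initial).
Round 2 — checking thresholds:
  mussels: 1 of 2 neighbours < 2, below threshold.
  oysters: 2 of 4 neighbours < 3, below threshold.
  plankton: 1 of 2 neighbours ≥ 1, goes locally extinct.
Round 3 — checking thresholds:
  mussels: 1 of 2 neighbours < 2, below threshold.
  oysters: 3 of 4 neighbours ≥ 3, goes locally extinct.
Round 4 — no new extinctions; cascade stops.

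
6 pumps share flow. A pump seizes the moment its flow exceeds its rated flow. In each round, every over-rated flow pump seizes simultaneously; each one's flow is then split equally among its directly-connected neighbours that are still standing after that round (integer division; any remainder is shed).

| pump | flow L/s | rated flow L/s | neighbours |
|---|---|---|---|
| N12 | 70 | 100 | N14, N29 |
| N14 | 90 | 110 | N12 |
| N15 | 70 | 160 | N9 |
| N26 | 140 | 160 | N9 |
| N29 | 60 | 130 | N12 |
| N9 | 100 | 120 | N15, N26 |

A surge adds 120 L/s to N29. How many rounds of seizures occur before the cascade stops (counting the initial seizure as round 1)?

3

Round 1 — N29 at 180 > 130. N29 seizes.
  N29 sheds 180 L/s to N12: 180 each.
    N12: 70+180 = 250 > 100
Round 2 — N12 seizes.
  N12 sheds 250 L/s to N14: 250 each.
    N14: 90+250 = 340 > 110
Round 3 — N14 seizes.
  N14 sheds 340 L/s: no online neighbours, lost.
No further seizures.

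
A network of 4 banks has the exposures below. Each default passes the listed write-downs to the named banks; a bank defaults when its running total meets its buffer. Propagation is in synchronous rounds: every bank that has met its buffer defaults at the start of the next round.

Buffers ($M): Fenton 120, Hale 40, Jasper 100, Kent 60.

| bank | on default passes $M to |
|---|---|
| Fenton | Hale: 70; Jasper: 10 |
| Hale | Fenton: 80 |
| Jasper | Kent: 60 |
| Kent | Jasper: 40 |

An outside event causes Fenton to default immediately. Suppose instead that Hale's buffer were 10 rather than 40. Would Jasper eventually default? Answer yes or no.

With Hale's buffer at 10:
Round 1 — Fenton defaults (initial).
  Hale: +70 → 70 ≥ 10
  Jasper: +10 → 10 < 100
Round 2 — Hale defaults.
No further defaults.

no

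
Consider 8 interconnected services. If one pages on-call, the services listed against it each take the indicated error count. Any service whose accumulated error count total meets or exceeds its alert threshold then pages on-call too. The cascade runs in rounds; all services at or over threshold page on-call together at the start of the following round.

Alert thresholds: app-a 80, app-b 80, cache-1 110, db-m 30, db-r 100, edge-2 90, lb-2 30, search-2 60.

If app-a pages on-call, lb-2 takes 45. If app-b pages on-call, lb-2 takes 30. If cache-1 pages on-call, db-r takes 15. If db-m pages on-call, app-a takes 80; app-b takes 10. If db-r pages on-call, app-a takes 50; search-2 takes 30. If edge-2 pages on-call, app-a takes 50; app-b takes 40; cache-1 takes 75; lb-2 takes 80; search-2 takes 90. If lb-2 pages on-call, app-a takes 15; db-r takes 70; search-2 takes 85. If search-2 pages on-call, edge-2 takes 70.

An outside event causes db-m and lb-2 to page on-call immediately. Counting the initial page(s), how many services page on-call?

Round 1 — db-m, lb-2 page on-call (initial).
  app-a: +80+15 → 95 ≥ 80
  app-b: +10 → 10 < 80
  db-r: +70 → 70 < 100
  search-2: +85 → 85 ≥ 60
Round 2 — app-a, search-2 page on-call.
  edge-2: +70 → 70 < 90
No further pages.

4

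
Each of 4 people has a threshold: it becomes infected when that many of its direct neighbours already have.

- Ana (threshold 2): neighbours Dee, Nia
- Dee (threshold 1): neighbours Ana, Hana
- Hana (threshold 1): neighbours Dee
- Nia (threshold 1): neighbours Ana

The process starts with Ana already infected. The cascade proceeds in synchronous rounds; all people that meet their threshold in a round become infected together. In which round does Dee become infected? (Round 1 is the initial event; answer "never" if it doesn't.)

Round 1 — Ana becomes infected (initial).
Round 2 — checking thresholds:
  Dee: 1 of 2 neighbours ≥ 1, becomes infected.
  Nia: 1 of 1 neighbours ≥ 1, becomes infected.
Round 3 — checking thresholds:
  Hana: 1 of 1 neighbours ≥ 1, becomes infected.
Round 4 — no new infections; cascade stops.

2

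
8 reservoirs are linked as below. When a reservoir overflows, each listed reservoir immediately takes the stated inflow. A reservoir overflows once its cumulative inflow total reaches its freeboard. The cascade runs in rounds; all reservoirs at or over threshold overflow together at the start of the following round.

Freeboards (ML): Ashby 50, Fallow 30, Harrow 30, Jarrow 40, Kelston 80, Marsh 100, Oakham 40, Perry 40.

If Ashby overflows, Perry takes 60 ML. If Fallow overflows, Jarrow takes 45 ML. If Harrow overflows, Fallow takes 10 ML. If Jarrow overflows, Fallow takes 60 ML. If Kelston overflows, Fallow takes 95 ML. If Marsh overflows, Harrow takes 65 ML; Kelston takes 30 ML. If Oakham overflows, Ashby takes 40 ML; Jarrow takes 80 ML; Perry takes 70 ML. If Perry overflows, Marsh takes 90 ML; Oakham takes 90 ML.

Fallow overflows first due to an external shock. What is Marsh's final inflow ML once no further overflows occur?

Round 1 — Fallow overflows (initial).
  Jarrow: +45 → 45 ≥ 40
Round 2 — Jarrow overflows.
No further overflows.

0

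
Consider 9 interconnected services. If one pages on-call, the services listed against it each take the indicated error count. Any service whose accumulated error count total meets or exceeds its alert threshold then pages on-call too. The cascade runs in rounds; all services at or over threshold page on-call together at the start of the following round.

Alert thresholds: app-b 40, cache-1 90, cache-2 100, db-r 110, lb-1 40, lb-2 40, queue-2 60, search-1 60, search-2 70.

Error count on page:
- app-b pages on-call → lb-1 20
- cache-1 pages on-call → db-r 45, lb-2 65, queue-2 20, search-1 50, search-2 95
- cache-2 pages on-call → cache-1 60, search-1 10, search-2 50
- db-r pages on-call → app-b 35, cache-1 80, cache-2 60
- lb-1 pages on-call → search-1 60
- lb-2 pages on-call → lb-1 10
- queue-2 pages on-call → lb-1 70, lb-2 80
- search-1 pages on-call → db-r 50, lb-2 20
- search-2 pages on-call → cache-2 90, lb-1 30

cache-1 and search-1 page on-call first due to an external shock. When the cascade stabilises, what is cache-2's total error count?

90

Round 1 — cache-1, search-1 page on-call (initial).
  db-r: +45+50 → 95 < 110
  lb-2: +65+20 → 85 ≥ 40
  queue-2: +20 → 20 < 60
  search-2: +95 → 95 ≥ 70
Round 2 — lb-2, search-2 page on-call.
  cache-2: +90 → 90 < 100
  lb-1: +10+30 → 40 ≥ 40
Round 3 — lb-1 pages on-call.
No further pages.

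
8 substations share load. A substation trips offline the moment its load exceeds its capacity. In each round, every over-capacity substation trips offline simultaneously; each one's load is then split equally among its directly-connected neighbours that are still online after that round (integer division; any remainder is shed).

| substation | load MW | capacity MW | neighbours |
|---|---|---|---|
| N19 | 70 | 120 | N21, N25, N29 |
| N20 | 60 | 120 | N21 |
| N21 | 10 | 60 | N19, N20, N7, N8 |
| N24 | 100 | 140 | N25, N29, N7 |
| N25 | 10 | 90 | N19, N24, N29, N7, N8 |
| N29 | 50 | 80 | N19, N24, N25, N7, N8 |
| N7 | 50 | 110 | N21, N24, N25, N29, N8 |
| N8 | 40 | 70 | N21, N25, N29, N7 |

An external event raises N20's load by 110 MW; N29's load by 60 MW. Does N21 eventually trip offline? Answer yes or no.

Round 1 — N20 at 170 > 120; N29 at 110 > 80. N20, N29 trip offline.
  N20 sheds 170 MW to N21: 170 each.
    N21: 10+170 = 180 > 60
  N29 sheds 110 MW to N19, N24, N25, N7, N8: 22 each.
    N19: 70+22 = 92 ≤ 120
    N24: 100+22 = 122 ≤ 140
    N25: 10+22 = 32 ≤ 90
    N7: 50+22 = 72 ≤ 110
    N8: 40+22 = 62 ≤ 70
Round 2 — N21 trips offline.
  N21 sheds 180 MW to N19, N7, N8: 60 each.
    N19: 92+60 = 152 > 120
    N7: 72+60 = 132 > 110
    N8: 62+60 = 122 > 70
Round 3 — N19, N7, N8 trip offline.
  N19 sheds 152 MW to N25: 152 each.
    N25: 32+152 = 184 > 90
  N7 sheds 132 MW to N24, N25: 66 each.
    N24: 122+66 = 188 > 140
    N25: 184+66 = 250 > 90
  N8 sheds 122 MW to N25: 122 each.
    N25: 250+122 = 372 > 90
Round 4 — N24, N25 trip offline.
  N24 sheds 188 MW: no online neighbours, lost.
  N25 sheds 372 MW: no online neighbours, lost.
No further trips.

yes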